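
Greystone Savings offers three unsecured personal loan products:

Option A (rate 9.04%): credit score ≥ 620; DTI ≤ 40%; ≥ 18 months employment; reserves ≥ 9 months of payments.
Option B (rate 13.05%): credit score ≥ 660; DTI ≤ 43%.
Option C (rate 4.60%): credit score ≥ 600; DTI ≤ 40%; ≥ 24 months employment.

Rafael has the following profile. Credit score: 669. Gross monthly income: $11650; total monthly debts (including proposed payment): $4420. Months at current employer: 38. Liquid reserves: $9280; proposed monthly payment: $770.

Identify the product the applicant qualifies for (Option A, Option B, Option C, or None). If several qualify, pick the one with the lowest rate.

Option C

DTI = 4,420/11,650 = 37.9%.
Reserves = 9,280/770 = 12.1 months.
Option A: score 669 ≥ 620; DTI 37.9% ≤ 40%; employment 38 ≥ 18 mo; reserves 12.1 ≥ 9 mo → qualifies.
Option B: score 669 ≥ 660; DTI 37.9% ≤ 43% → qualifies.
Option C: score 669 ≥ 600; DTI 37.9% ≤ 40%; employment 38 ≥ 24 mo → qualifies.
Qualifying: Option A, Option B, Option C. Lowest rate is 4.60% → Option C.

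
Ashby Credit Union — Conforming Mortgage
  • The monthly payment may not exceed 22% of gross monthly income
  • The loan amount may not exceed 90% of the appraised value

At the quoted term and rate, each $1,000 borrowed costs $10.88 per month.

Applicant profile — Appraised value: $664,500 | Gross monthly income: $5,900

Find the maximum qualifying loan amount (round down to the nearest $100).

$119,300

Payment cap: 22% × $5,900 = $1,298/month.
At $10.88 per $1,000, that supports 1,298/10.88 × 1,000 ≈ $119,301 → $119,300.
LTV cap: 90% × $664,500 = $598,050 → $598,000.
Binding constraint: payment-to-income.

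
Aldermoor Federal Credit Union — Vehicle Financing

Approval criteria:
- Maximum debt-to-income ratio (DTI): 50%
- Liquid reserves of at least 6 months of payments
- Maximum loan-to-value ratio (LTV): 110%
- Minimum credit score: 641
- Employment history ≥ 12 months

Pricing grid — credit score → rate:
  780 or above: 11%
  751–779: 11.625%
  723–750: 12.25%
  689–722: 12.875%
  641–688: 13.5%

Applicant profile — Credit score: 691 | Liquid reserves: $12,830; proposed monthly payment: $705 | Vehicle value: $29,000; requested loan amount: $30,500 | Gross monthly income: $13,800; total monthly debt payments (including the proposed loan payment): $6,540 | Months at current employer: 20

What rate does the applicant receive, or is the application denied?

Credit score 691 ≥ 641 (meets minimum)
Liquid reserves cover 12,830/705 = 18.2 months — ≥ 6 required
Employment 20 ≥ 12 months
DTI: 6,540 ÷ 13,800 = 47.4%, within the 50% cap
LTV: 30,500 ÷ 29,000 = 105.2%, within 110% cap
All requirements met. Score 691 falls in the 689–722 tier → 12.875%.

Approved at 12.875%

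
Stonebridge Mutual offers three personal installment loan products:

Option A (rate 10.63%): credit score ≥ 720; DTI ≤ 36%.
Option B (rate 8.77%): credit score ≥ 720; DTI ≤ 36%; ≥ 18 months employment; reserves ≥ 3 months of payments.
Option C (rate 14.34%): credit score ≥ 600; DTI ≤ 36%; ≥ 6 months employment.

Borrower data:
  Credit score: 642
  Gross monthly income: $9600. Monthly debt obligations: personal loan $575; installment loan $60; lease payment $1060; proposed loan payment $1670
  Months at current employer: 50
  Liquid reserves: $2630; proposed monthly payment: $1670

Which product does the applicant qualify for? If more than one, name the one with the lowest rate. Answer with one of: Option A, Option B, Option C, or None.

Total debts = (575 + 60 + 1,060 + 1,670) = 3,365; DTI = 3,365/9,600 = 35.1%.
Reserves = 2,630/1,670 = 1.6 months.
Option A: score 642 < 720; DTI 35.1% ≤ 36% → does not qualify.
Option B: score 642 < 720; DTI 35.1% ≤ 36%; employment 50 ≥ 18 mo; reserves 1.6 < 3 mo → does not qualify.
Option C: score 642 ≥ 600; DTI 35.1% ≤ 36%; employment 50 ≥ 6 mo → qualifies.

Option C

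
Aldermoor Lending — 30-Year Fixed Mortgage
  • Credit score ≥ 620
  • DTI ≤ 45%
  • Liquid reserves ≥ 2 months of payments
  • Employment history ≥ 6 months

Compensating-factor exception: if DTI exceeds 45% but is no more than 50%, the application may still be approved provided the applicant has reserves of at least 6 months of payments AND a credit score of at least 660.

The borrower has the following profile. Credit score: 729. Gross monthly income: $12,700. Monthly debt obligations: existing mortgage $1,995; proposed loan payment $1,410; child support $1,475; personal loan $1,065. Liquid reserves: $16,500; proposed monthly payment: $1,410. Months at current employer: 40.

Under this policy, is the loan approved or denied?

Approved

Credit score 729 ≥ 620 (meets base)
Total debts = (1,995 + 1,410 + 1,475 + 1,065) = 5,945. DTI = 5,945/12,700 = 46.8% > 45% — standard DTI limit exceeded.
Reserves = 16,500/1,410 = 11.7 months ≥ 2
Employment 40 ≥ 6 months
46.8% falls in the override range (45%–50%), so the compensating-factor test applies.
Reserves 11.7 ≥ 6 months; credit score 729 ≥ 660.
Both compensating conditions met → exception applies.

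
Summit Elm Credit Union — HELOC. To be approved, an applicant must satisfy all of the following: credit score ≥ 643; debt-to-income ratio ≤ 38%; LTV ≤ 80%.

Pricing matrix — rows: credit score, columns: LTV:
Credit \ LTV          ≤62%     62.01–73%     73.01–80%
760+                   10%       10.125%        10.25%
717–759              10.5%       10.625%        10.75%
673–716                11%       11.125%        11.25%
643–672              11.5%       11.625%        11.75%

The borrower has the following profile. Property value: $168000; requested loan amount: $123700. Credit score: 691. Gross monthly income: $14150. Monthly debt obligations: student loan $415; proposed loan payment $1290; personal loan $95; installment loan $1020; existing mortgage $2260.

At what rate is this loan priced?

Credit score 691 ≥ 643; Total monthly debts = (415 + 1,290 + 95 + 1,020 + 2,260) = 5,080. Debt-to-income = 5,080/14,150 = 35.9% — meets 38% limit
Loan-to-value = 123,700/168,000 = 73.6% — pass (80% max)
Credit 691 → row 673–716; LTV 73.6% → column 73.01–80%. Grid cell → 11.25%.

11.25%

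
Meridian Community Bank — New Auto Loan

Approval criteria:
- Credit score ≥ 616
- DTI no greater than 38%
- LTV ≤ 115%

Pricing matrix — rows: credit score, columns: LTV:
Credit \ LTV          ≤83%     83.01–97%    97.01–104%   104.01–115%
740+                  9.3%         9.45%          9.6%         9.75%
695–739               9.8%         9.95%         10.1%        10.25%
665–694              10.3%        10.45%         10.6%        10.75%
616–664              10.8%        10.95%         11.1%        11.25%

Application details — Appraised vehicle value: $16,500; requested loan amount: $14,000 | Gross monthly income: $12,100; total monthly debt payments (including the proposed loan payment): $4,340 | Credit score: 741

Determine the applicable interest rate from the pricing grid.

Credit score 741 ≥ 616; Debt-to-income = 4,340/12,100 = 35.9% — meets 38% limit
LTV: 14,000 ÷ 16,500 = 84.8%, within 115% cap
Credit 741 → row 740+; LTV 84.8% → column 83.01–97%. Grid cell → 9.45%.

9.45%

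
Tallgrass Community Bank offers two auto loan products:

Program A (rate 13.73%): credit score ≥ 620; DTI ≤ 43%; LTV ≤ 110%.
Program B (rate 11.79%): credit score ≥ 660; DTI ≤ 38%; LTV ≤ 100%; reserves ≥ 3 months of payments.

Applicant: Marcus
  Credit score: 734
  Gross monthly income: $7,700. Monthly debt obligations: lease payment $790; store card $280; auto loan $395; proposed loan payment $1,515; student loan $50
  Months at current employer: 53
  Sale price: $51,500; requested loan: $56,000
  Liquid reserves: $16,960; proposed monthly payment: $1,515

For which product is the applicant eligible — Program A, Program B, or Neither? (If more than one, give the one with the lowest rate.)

Total debts = (790 + 280 + 395 + 1,515 + 50) = 3,030; DTI = 3,030/7,700 = 39.4%.
LTV = 56,000/51,500 = 108.7%.
Reserves = 16,960/1,515 = 11.2 months.
Program A: score 734 ≥ 620; DTI 39.4% ≤ 43%; LTV 108.7% ≤ 110% → qualifies.
Program B: score 734 ≥ 660; DTI 39.4% > 38%; LTV 108.7% > 100%; reserves 11.2 ≥ 3 mo → does not qualify.

Program A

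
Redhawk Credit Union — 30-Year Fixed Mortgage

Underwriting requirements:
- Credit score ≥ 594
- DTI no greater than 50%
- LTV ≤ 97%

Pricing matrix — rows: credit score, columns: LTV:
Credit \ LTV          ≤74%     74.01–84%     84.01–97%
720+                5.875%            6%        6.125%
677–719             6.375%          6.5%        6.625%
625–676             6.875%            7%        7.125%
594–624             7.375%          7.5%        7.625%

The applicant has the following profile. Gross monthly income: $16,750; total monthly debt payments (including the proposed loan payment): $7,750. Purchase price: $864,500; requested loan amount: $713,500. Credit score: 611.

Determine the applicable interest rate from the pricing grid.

Credit score 611 ≥ 594; DTI = 7,750/16,750 = 46.3% ≤ 50%
LTV = 713,500/864,500 = 82.5% ≤ 97%
Score 611 is in the 594–624 band; LTV 82.5% is in the 74.01–84% band → 7.5%.

7.5%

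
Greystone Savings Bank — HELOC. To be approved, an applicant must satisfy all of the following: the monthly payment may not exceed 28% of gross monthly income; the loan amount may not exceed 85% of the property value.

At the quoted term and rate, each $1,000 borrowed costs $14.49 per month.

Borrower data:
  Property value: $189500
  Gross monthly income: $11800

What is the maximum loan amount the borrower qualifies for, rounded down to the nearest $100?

$161,000

Payment cap: 28% × $11,800 = $3,304/month.
At $14.49 per $1,000, that supports 3,304/14.49 × 1,000 ≈ $228,019 → $228,000.
LTV cap: 85% × $189,500 = $161,075 → $161,000.
Binding constraint: loan-to-value.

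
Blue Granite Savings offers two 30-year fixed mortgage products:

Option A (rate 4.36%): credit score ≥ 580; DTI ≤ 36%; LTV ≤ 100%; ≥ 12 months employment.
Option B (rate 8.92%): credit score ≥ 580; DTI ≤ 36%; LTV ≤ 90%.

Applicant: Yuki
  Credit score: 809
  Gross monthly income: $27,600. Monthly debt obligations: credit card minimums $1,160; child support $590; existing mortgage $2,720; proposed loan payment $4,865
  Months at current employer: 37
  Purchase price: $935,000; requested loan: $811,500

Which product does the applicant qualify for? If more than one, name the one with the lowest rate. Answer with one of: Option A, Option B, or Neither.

Total debts = (1,160 + 590 + 2,720 + 4,865) = 9,335; DTI = 9,335/27,600 = 33.8%.
LTV = 811,500/935,000 = 86.8%.
Option A: score 809 ≥ 580; DTI 33.8% ≤ 36%; LTV 86.8% ≤ 100%; employment 37 ≥ 12 mo → qualifies.
Option B: score 809 ≥ 580; DTI 33.8% ≤ 36%; LTV 86.8% ≤ 90% → qualifies.
Qualifying: Option A, Option B. Lowest rate is 4.36% → Option A.

Option A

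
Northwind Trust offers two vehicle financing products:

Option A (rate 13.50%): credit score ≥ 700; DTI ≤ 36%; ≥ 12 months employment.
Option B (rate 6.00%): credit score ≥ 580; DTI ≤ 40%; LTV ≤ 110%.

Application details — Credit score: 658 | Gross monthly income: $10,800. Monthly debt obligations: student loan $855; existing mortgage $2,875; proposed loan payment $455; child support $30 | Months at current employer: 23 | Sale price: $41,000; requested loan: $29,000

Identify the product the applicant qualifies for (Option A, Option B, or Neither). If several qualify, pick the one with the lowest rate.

Option B

Total debts = (855 + 2,875 + 455 + 30) = 4,215; DTI = 4,215/10,800 = 39%.
LTV = 29,000/41,000 = 70.7%.
Option A: score 658 < 700; DTI 39% > 36%; employment 23 ≥ 12 mo → does not qualify.
Option B: score 658 ≥ 580; DTI 39% ≤ 40%; LTV 70.7% ≤ 110% → qualifies.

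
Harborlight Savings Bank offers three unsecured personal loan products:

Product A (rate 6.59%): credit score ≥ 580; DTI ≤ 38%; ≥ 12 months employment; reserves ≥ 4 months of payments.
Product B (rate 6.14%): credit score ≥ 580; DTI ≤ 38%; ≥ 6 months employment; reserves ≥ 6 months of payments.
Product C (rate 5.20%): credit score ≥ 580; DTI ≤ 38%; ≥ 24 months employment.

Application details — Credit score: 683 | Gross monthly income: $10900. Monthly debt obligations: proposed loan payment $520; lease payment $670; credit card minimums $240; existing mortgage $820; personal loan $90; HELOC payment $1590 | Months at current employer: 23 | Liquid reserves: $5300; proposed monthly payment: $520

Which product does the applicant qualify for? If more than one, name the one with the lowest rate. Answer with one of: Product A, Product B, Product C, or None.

Product B

Total debts = (520 + 670 + 240 + 820 + 90 + 1,590) = 3,930; DTI = 3,930/10,900 = 36.1%.
Reserves = 5,300/520 = 10.2 months.
Product A: score 683 ≥ 580; DTI 36.1% ≤ 38%; employment 23 ≥ 12 mo; reserves 10.2 ≥ 4 mo → qualifies.
Product B: score 683 ≥ 580; DTI 36.1% ≤ 38%; employment 23 ≥ 6 mo; reserves 10.2 ≥ 6 mo → qualifies.
Product C: score 683 ≥ 580; DTI 36.1% ≤ 38%; employment 23 < 24 mo → does not qualify.
Qualifying: Product A, Product B. Lowest rate is 6.14% → Product B.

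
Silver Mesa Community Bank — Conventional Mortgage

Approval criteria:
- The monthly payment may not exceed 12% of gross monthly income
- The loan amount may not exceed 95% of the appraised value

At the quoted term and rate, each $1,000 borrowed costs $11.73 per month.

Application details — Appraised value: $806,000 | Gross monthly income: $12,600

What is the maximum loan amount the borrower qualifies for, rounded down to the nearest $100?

$128,900

Payment cap: 12% × $12,600 = $1,512/month.
At $11.73 per $1,000, that supports 1,512/11.73 × 1,000 ≈ $128,900 → $128,900.
LTV cap: 95% × $806,000 = $765,700 → $765,700.
Binding constraint: payment-to-income.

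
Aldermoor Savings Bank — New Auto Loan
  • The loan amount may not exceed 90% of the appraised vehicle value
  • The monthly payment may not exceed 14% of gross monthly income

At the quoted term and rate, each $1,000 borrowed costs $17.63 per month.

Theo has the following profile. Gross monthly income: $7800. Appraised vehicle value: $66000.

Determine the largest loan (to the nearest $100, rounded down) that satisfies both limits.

Payment cap: 14% × $7,800 = $1,092/month.
At $17.63 per $1,000, that supports 1,092/17.63 × 1,000 ≈ $61,939 → $61,900.
LTV cap: 90% × $66,000 = $59,400 → $59,400.
Binding constraint: loan-to-value.

$59,400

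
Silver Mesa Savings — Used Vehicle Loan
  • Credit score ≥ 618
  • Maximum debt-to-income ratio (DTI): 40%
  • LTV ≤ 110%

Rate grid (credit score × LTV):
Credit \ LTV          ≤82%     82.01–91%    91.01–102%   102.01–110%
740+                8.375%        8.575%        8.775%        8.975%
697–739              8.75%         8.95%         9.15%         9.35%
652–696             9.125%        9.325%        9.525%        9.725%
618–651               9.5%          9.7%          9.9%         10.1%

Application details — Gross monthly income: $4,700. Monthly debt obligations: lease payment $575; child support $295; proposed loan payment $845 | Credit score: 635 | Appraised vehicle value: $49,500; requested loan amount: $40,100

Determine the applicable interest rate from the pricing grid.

9.5%

Credit score 635 ≥ 618; Total monthly debts = (575 + 295 + 845) = 1,715. DTI: 1,715 ÷ 4,700 = 36.5%, within the 40% cap
LTV = 40,100/49,500 = 81% ≤ 110%
Score 635 is in the 618–651 band; LTV 81% is in the ≤82% band → 9.5%.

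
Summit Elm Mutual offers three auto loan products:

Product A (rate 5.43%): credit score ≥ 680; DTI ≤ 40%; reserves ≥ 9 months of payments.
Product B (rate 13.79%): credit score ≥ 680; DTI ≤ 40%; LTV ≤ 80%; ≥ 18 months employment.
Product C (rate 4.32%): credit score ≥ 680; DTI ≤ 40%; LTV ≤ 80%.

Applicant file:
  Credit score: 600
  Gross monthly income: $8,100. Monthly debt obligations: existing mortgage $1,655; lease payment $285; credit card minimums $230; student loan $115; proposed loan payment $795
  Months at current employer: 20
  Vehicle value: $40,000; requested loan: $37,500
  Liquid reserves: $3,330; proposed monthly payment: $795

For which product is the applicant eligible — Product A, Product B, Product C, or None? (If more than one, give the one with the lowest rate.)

Total debts = (1,655 + 285 + 230 + 115 + 795) = 3,080; DTI = 3,080/8,100 = 38%.
LTV = 37,500/40,000 = 93.8%.
Reserves = 3,330/795 = 4.2 months.
Product A: score 600 < 680; DTI 38% ≤ 40%; reserves 4.2 < 9 mo → does not qualify.
Product B: score 600 < 680; DTI 38% ≤ 40%; LTV 93.8% > 80%; employment 20 ≥ 18 mo → does not qualify.
Product C: score 600 < 680; DTI 38% ≤ 40%; LTV 93.8% > 80% → does not qualify.

None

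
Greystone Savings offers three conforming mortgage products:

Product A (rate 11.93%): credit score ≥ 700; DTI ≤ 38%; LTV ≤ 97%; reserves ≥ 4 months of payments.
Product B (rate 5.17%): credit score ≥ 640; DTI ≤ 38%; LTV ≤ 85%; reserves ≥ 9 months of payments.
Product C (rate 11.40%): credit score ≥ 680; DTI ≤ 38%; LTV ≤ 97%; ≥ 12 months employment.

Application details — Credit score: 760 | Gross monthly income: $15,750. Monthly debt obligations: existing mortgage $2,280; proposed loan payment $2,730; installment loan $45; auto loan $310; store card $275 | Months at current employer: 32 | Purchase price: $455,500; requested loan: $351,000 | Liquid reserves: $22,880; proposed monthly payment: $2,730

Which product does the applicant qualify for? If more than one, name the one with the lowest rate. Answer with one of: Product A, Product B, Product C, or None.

Total debts = (2,280 + 2,730 + 45 + 310 + 275) = 5,640; DTI = 5,640/15,750 = 35.8%.
LTV = 351,000/455,500 = 77.1%.
Reserves = 22,880/2,730 = 8.4 months.
Product A: score 760 ≥ 700; DTI 35.8% ≤ 38%; LTV 77.1% ≤ 97%; reserves 8.4 ≥ 4 mo → qualifies.
Product B: score 760 ≥ 640; DTI 35.8% ≤ 38%; LTV 77.1% ≤ 85%; reserves 8.4 < 9 mo → does not qualify.
Product C: score 760 ≥ 680; DTI 35.8% ≤ 38%; LTV 77.1% ≤ 97%; employment 32 ≥ 12 mo → qualifies.
Qualifying: Product A, Product C. Lowest rate is 11.40% → Product C.

Product C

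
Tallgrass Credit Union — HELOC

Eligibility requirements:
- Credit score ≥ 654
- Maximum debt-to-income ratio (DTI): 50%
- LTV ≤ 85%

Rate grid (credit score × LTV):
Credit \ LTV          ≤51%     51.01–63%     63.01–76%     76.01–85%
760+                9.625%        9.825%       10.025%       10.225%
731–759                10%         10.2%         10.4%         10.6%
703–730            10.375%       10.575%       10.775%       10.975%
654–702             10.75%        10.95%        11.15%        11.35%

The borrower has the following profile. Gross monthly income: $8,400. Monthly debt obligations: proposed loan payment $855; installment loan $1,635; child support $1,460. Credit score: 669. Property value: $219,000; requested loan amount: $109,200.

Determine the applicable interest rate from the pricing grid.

Credit score 669 ≥ 654; Total monthly debts = (855 + 1,635 + 1,460) = 3,950. Debt-to-income = 3,950/8,400 = 47% — meets 50% limit
LTV: 109,200 ÷ 219,000 = 49.9%, within 85% cap
Row: 669 falls in 654–702. Column: 49.9% falls in ≤51%. Rate = 10.75%.

10.75%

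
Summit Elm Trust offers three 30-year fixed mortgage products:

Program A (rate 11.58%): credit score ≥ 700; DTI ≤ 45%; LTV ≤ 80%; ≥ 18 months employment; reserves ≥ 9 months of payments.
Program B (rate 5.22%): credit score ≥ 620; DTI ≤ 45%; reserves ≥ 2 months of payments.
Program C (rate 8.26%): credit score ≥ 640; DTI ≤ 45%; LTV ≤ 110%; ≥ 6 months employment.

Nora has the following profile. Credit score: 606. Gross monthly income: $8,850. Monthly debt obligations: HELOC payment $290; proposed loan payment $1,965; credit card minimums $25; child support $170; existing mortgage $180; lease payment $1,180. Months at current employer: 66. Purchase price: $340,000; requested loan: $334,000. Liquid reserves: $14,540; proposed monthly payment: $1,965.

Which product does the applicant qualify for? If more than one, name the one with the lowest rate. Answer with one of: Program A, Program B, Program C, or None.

Total debts = (290 + 1,965 + 25 + 170 + 180 + 1,180) = 3,810; DTI = 3,810/8,850 = 43.1%.
LTV = 334,000/340,000 = 98.2%.
Reserves = 14,540/1,965 = 7.4 months.
Program A: score 606 < 700; DTI 43.1% ≤ 45%; LTV 98.2% > 80%; employment 66 ≥ 18 mo; reserves 7.4 < 9 mo → does not qualify.
Program B: score 606 < 620; DTI 43.1% ≤ 45%; reserves 7.4 ≥ 2 mo → does not qualify.
Program C: score 606 < 640; DTI 43.1% ≤ 45%; LTV 98.2% ≤ 110%; employment 66 ≥ 6 mo → does not qualify.

None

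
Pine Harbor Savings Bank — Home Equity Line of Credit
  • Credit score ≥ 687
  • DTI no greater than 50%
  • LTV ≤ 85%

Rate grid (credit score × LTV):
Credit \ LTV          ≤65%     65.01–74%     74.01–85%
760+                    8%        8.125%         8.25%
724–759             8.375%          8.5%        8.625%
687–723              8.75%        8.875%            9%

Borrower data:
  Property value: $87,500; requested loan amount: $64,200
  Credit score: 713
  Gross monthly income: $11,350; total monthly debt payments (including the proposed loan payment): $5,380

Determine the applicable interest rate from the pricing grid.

8.875%

Credit score 713 ≥ 687; DTI = 5,380/11,350 = 47.4% ≤ 50%
LTV = 64,200/87,500 = 73.4% ≤ 85%
Score 713 is in the 687–723 band; LTV 73.4% is in the 65.01–74% band → 8.875%.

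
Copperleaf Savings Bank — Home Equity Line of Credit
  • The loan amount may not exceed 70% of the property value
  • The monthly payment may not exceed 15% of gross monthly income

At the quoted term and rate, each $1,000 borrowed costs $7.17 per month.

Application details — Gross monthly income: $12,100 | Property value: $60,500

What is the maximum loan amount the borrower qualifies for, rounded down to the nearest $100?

Payment cap: 15% × $12,100 = $1,815/month.
At $7.17 per $1,000, that supports 1,815/7.17 × 1,000 ≈ $253,138 → $253,100.
LTV cap: 70% × $60,500 = $42,350 → $42,300.
Binding constraint: loan-to-value.

$42,300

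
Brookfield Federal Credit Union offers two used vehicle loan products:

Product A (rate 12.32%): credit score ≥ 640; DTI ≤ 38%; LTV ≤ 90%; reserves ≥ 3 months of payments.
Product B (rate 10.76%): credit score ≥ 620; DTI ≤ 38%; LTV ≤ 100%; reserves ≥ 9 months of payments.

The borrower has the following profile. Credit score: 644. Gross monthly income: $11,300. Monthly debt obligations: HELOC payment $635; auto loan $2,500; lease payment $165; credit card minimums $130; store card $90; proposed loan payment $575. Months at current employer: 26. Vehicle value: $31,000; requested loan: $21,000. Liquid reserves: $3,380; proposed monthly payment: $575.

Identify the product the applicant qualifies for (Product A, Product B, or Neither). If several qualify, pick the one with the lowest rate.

Total debts = (635 + 2,500 + 165 + 130 + 90 + 575) = 4,095; DTI = 4,095/11,300 = 36.2%.
LTV = 21,000/31,000 = 67.7%.
Reserves = 3,380/575 = 5.9 months.
Product A: score 644 ≥ 640; DTI 36.2% ≤ 38%; LTV 67.7% ≤ 90%; reserves 5.9 ≥ 3 mo → qualifies.
Product B: score 644 ≥ 620; DTI 36.2% ≤ 38%; LTV 67.7% ≤ 100%; reserves 5.9 < 9 mo → does not qualify.

Product A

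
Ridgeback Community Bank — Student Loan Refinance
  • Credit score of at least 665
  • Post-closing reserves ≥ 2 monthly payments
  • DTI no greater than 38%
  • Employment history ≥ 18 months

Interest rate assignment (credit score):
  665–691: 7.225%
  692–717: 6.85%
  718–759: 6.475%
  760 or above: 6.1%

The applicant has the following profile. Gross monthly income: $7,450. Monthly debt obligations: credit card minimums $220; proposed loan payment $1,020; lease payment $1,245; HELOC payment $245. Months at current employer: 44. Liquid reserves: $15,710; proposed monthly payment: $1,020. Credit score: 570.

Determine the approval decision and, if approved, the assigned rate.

Credit score 570 < 665 (below minimum)
Employment 44 ≥ 18 months
Total monthly debts = (220 + 1,020 + 1,245 + 245) = 2,730. DTI = 2,730/7,450 = 36.6% ≤ 38%
Reserves = 15,710/1,020 = 15.4 months ≥ 2
Not all requirements met → denied.

Denied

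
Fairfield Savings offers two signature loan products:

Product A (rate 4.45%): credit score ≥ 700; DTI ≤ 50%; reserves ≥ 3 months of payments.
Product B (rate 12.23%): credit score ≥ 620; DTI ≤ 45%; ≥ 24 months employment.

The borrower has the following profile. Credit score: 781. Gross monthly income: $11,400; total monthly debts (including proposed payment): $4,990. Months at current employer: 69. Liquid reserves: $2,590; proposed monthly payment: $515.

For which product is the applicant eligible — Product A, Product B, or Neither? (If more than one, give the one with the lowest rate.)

Product A

DTI = 4,990/11,400 = 43.8%.
Reserves = 2,590/515 = 5.0 months.
Product A: score 781 ≥ 700; DTI 43.8% ≤ 50%; reserves 5.0 ≥ 3 mo → qualifies.
Product B: score 781 ≥ 620; DTI 43.8% ≤ 45%; employment 69 ≥ 24 mo → qualifies.
Qualifying: Product A, Product B. Lowest rate is 4.45% → Product A.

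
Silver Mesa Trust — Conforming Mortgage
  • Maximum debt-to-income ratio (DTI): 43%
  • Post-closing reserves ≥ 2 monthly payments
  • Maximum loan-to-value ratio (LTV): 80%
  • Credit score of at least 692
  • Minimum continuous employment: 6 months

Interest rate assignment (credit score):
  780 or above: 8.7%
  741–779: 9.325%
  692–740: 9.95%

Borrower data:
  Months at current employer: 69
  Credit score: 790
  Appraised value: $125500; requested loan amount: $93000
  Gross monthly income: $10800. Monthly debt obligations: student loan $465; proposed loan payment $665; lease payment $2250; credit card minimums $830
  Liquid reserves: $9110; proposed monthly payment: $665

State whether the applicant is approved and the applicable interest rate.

Credit score 790 ≥ 692 (meets minimum)
LTV = 93,000/125,500 = 74.1% ≤ 80%
Employment 69 ≥ 6 months
Total monthly debts = (465 + 665 + 2,250 + 830) = 4,210. DTI = 4,210/10,800 = 39% ≤ 43%
Reserves = 9,110/665 = 13.7 months ≥ 2
All requirements met. Score 790 falls in the 780 or above tier → 8.7%.

Approved at 8.7%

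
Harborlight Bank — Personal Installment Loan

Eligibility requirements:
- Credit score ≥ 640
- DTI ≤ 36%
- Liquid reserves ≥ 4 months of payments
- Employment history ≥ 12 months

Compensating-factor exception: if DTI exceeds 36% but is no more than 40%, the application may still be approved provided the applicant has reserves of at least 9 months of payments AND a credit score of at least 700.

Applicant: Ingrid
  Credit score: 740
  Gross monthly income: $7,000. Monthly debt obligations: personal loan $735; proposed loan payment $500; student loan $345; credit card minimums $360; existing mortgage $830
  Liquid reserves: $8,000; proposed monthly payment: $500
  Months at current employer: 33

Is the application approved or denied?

Credit score 740 ≥ 640 (meets base)
Total debts = (735 + 500 + 345 + 360 + 830) = 2,770. DTI: 2,770 ÷ 7,000 = 39.6%, over the 36% base limit.
Reserves: 8,000 ÷ 500 = 16.0 months (meets 4-month minimum)
Employment 33 ≥ 12 months
39.6% falls in the override range (36%–40%), so the compensating-factor test applies.
Override check — reserves: 16.0 mo (ok); score: 740 (ok).
Both override conditions satisfied; DTI exception granted.

Approved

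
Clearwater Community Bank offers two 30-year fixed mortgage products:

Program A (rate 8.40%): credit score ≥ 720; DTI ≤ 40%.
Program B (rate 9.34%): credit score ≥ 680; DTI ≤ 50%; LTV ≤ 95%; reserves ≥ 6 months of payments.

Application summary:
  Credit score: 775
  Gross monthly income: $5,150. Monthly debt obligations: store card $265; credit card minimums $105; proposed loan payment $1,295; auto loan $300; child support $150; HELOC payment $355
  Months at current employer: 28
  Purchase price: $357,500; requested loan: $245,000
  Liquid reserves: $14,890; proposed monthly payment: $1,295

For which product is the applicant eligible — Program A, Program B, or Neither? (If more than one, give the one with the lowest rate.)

Total debts = (265 + 105 + 1,295 + 300 + 150 + 355) = 2,470; DTI = 2,470/5,150 = 48%.
LTV = 245,000/357,500 = 68.5%.
Reserves = 14,890/1,295 = 11.5 months.
Program A: score 775 ≥ 720; DTI 48% > 40% → does not qualify.
Program B: score 775 ≥ 680; DTI 48% ≤ 50%; LTV 68.5% ≤ 95%; reserves 11.5 ≥ 6 mo → qualifies.

Program B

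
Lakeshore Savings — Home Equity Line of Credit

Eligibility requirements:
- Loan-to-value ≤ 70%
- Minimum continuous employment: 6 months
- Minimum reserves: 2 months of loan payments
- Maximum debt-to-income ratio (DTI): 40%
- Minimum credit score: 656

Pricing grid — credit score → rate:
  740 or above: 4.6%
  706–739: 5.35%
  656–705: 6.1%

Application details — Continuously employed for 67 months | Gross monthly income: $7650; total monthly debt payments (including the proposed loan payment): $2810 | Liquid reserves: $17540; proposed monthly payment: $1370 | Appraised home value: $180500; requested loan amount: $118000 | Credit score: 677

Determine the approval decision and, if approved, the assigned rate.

Credit score 677 ≥ 656 (meets minimum)
DTI: 2,810 ÷ 7,650 = 36.7%, within the 40% cap
Reserves: 17,540 ÷ 1,370 = 12.8 months (meets 2-month minimum)
Employment 67 ≥ 6 months
LTV = 118,000/180,500 = 65.4% ≤ 70%
All requirements met. Score 677 falls in the 656–705 tier → 6.1%.

Approved at 6.1%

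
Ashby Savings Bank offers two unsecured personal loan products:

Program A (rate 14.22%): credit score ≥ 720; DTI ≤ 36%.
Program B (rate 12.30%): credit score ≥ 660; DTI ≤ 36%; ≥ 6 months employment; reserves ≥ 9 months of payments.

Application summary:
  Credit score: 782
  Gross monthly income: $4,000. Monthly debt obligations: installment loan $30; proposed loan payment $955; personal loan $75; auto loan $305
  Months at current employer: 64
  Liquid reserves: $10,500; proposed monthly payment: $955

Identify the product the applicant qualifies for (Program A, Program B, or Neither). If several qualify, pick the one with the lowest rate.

Total debts = (30 + 955 + 75 + 305) = 1,365; DTI = 1,365/4,000 = 34.1%.
Reserves = 10,500/955 = 11.0 months.
Program A: score 782 ≥ 720; DTI 34.1% ≤ 36% → qualifies.
Program B: score 782 ≥ 660; DTI 34.1% ≤ 36%; employment 64 ≥ 6 mo; reserves 11.0 ≥ 9 mo → qualifies.
Qualifying: Program A, Program B. Lowest rate is 12.30% → Program B.

Program B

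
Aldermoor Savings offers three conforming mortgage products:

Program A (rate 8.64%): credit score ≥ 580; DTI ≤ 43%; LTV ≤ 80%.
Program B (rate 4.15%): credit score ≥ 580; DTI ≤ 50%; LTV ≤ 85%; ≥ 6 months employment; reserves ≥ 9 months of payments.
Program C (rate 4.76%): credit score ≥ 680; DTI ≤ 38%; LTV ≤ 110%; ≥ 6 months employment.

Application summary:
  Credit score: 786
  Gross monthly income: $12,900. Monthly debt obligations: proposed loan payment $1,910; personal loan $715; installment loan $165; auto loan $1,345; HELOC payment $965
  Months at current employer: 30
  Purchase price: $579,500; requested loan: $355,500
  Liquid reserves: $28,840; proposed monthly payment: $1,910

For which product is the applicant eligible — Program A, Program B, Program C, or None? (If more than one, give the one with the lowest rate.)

Program B

Total debts = (1,910 + 715 + 165 + 1,345 + 965) = 5,100; DTI = 5,100/12,900 = 39.5%.
LTV = 355,500/579,500 = 61.3%.
Reserves = 28,840/1,910 = 15.1 months.
Program A: score 786 ≥ 580; DTI 39.5% ≤ 43%; LTV 61.3% ≤ 80% → qualifies.
Program B: score 786 ≥ 580; DTI 39.5% ≤ 50%; LTV 61.3% ≤ 85%; employment 30 ≥ 6 mo; reserves 15.1 ≥ 9 mo → qualifies.
Program C: score 786 ≥ 680; DTI 39.5% > 38%; LTV 61.3% ≤ 110%; employment 30 ≥ 6 mo → does not qualify.
Qualifying: Program A, Program B. Lowest rate is 4.15% → Program B.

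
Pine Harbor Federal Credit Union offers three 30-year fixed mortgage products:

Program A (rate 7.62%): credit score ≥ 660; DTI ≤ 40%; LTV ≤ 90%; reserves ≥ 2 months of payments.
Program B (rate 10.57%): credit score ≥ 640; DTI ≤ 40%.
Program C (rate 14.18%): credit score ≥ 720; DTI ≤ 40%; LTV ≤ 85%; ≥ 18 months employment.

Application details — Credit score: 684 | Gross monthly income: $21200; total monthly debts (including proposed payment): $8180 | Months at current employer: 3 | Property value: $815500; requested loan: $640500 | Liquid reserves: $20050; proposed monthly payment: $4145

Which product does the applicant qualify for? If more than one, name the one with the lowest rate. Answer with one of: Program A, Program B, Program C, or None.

Program A

DTI = 8,180/21,200 = 38.6%.
LTV = 640,500/815,500 = 78.5%.
Reserves = 20,050/4,145 = 4.8 months.
Program A: score 684 ≥ 660; DTI 38.6% ≤ 40%; LTV 78.5% ≤ 90%; reserves 4.8 ≥ 2 mo → qualifies.
Program B: score 684 ≥ 640; DTI 38.6% ≤ 40% → qualifies.
Program C: score 684 < 720; DTI 38.6% ≤ 40%; LTV 78.5% ≤ 85%; employment 3 < 18 mo → does not qualify.
Qualifying: Program A, Program B. Lowest rate is 7.62% → Program A.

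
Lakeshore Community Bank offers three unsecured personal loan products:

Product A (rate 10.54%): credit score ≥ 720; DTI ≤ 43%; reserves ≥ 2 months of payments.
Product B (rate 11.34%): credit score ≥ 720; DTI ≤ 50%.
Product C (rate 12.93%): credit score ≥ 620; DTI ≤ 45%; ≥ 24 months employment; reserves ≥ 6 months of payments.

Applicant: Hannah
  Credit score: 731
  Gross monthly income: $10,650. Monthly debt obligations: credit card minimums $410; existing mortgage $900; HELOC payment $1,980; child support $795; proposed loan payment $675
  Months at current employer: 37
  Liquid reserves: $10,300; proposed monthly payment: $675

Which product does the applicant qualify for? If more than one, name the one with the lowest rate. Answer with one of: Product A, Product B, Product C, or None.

Total debts = (410 + 900 + 1,980 + 795 + 675) = 4,760; DTI = 4,760/10,650 = 44.7%.
Reserves = 10,300/675 = 15.3 months.
Product A: score 731 ≥ 720; DTI 44.7% > 43%; reserves 15.3 ≥ 2 mo → does not qualify.
Product B: score 731 ≥ 720; DTI 44.7% ≤ 50% → qualifies.
Product C: score 731 ≥ 620; DTI 44.7% ≤ 45%; employment 37 ≥ 24 mo; reserves 15.3 ≥ 6 mo → qualifies.
Qualifying: Product B, Product C. Lowest rate is 11.34% → Product B.

Product B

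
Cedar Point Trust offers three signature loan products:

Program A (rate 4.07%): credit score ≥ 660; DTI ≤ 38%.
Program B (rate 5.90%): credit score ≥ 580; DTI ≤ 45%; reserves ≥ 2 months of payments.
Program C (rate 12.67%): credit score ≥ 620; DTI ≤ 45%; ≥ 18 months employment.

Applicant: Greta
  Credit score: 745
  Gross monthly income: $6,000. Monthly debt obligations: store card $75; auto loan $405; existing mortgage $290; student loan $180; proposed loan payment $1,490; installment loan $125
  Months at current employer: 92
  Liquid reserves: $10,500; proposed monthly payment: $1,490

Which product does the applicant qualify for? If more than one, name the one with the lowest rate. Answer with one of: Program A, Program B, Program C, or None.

Program B

Total debts = (75 + 405 + 290 + 180 + 1,490 + 125) = 2,565; DTI = 2,565/6,000 = 42.8%.
Reserves = 10,500/1,490 = 7.0 months.
Program A: score 745 ≥ 660; DTI 42.8% > 38% → does not qualify.
Program B: score 745 ≥ 580; DTI 42.8% ≤ 45%; reserves 7.0 ≥ 2 mo → qualifies.
Program C: score 745 ≥ 620; DTI 42.8% ≤ 45%; employment 92 ≥ 18 mo → qualifies.
Qualifying: Program B, Program C. Lowest rate is 5.90% → Program B.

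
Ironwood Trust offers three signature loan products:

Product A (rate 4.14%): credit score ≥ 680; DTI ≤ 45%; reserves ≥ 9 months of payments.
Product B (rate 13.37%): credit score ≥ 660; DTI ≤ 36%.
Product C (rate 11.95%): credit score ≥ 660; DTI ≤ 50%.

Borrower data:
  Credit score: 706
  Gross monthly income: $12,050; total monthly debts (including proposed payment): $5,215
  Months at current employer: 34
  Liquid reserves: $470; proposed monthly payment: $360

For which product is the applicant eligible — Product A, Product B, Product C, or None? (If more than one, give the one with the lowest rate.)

Product C

DTI = 5,215/12,050 = 43.3%.
Reserves = 470/360 = 1.3 months.
Product A: score 706 ≥ 680; DTI 43.3% ≤ 45%; reserves 1.3 < 9 mo → does not qualify.
Product B: score 706 ≥ 660; DTI 43.3% > 36% → does not qualify.
Product C: score 706 ≥ 660; DTI 43.3% ≤ 50% → qualifies.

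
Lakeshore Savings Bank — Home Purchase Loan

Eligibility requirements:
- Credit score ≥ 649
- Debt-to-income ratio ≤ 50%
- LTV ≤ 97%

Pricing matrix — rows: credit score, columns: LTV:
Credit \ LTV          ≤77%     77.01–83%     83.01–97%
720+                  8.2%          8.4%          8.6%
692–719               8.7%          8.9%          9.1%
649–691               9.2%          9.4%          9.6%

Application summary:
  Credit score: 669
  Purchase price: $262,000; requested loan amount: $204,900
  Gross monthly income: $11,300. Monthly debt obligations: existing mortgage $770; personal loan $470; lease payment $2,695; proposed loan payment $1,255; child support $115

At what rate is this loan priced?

9.4%

Credit score 669 ≥ 649; Total monthly debts = (770 + 470 + 2,695 + 1,255 + 115) = 5,305. DTI: 5,305 ÷ 11,300 = 46.9%, within the 50% cap
Loan-to-value = 204,900/262,000 = 78.2% — pass (97% max)
Row: 669 falls in 649–691. Column: 78.2% falls in 77.01–83%. Rate = 9.4%.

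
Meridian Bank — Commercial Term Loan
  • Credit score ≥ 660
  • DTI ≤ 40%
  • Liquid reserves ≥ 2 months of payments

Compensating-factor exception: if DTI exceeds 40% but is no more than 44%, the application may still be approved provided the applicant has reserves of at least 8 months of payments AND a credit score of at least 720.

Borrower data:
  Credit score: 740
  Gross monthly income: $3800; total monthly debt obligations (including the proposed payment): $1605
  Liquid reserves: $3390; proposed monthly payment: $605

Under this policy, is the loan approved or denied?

Denied

Credit score 740 ≥ 660 (meets base)
DTI = 1,605/3,800 = 42.2% > 40% — standard DTI limit exceeded.
Reserves = 3,390/605 = 5.6 months ≥ 2
42.2% falls in the override range (40%–44%), so the compensating-factor test applies.
Override check — reserves: 5.6 mo (short of 8); score: 740 (ok).
Compensating-factor requirement not fully met.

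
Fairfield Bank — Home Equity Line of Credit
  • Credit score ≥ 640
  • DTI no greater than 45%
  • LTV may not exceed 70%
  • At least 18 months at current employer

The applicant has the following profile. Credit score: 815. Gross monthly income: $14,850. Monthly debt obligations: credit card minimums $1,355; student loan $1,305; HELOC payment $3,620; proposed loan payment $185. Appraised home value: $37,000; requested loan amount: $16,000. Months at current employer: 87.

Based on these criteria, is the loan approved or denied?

Approved

Credit score 815 ≥ 640 (meets)
Total monthly debts = (1,355 + 1,305 + 3,620 + 185) = 6,465. Debt-to-income = 6,465/14,850 = 43.5% — meets 45% limit
LTV = 16,000/37,000 = 43.2% ≤ 70%
Employment 87 ≥ 18 months
All criteria satisfied.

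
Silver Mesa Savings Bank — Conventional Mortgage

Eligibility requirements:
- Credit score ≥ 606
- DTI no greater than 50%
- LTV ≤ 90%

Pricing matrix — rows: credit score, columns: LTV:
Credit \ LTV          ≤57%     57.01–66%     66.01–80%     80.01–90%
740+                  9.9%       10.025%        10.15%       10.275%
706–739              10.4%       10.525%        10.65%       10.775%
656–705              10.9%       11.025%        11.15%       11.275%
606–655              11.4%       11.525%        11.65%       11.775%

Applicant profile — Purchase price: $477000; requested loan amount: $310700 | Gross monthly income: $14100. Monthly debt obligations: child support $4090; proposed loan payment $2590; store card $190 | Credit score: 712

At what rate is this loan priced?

10.525%

Credit score 712 ≥ 606; Total monthly debts = (4,090 + 2,590 + 190) = 6,870. DTI: 6,870 ÷ 14,100 = 48.7%, within the 50% cap
LTV = 310,700/477,000 = 65.1% ≤ 90%
Score 712 is in the 706–739 band; LTV 65.1% is in the 57.01–66% band → 10.525%.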